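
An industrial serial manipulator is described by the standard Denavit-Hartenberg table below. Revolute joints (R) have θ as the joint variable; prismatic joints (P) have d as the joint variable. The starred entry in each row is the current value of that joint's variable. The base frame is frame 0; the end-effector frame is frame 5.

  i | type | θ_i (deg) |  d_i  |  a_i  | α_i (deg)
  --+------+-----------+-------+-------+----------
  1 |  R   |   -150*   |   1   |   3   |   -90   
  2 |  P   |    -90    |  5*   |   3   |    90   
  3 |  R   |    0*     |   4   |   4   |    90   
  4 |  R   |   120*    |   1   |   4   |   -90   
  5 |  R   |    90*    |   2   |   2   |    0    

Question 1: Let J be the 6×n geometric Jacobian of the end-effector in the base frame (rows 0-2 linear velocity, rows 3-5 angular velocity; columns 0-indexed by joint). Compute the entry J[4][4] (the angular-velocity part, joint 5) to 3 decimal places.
-0.250

axis z_4 = (-0.4330,-0.2500,-0.8660); lever o_n−o_4 = (0.1340,-2.2321,-1.7321)
cross product → J_v[:, 4] = (-1.5000,-0.8660,1.0000)
J_ω[:, 4] = z_4
entry J[4][4] = -0.2500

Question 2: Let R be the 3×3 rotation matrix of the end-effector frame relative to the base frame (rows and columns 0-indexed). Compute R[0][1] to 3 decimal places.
-0.750

End-effector y-axis (col 1 of R) = (-0.7500,-0.4330,0.5000)
R[0][1] = -0.7500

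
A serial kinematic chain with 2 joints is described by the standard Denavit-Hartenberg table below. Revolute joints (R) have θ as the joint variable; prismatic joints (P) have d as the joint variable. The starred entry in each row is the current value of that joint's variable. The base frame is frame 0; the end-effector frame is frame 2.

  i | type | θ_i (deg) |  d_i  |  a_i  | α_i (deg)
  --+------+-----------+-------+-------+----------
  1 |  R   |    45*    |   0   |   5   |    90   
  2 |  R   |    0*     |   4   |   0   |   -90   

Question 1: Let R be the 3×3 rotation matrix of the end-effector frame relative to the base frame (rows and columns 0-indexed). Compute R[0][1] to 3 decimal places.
End-effector y-axis (col 1 of R) = (-0.7071,0.7071,0.0000)
R[0][1] = -0.7071

-0.707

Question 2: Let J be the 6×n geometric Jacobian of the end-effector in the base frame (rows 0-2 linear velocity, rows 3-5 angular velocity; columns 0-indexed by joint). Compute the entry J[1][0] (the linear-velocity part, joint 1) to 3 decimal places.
axis z_0 = ẑ; lever o_n−o_0 = (6.3640,0.7071,0.0000)
cross product → J_v[:, 0] = (-0.7071,6.3640,0.0000)
J_ω[:, 0] = z_0
entry J[1][0] = 6.3640

6.364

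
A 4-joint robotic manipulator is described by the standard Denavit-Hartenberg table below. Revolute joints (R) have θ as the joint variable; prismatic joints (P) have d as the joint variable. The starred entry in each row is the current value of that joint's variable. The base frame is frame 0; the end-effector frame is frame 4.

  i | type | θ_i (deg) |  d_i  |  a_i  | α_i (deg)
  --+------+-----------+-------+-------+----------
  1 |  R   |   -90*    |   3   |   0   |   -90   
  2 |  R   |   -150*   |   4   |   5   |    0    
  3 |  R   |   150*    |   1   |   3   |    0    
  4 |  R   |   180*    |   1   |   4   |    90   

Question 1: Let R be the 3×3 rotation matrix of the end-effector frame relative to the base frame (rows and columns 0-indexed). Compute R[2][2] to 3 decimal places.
-1.000

End-effector z-axis (col 2 of R) = (0.0000,-0.0000,-1.0000)
R[2][2] = -1.0000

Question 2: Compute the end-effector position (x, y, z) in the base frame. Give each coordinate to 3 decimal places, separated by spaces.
after link 1: o_1 = (0.0000, 0.0000, 3.0000)
after link 2: o_2 = (4.0000, 4.3301, 5.5000)
after link 3: o_3 = (5.0000, 1.3301, 5.5000)
after link 4: o_4 = (6.0000, 5.3301, 5.5000)

6.000 5.330 5.500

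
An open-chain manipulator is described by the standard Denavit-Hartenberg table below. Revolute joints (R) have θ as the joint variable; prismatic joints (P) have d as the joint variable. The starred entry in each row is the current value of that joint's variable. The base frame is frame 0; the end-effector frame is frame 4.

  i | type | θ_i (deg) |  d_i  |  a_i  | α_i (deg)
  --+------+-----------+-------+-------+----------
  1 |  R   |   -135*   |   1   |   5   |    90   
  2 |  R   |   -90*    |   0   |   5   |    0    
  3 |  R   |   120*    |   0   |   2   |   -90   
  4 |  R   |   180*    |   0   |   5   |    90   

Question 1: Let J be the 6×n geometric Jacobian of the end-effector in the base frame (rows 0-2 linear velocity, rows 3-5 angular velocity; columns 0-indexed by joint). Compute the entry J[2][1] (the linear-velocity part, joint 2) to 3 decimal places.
-2.598

axis z_1 = (-0.7071,0.7071,0.0000); lever o_n−o_1 = (1.8371,1.8371,-6.5000)
cross product → J_v[:, 1] = (-4.5962,-4.5962,-2.5981)
J_ω[:, 1] = z_1
entry J[2][1] = -2.5981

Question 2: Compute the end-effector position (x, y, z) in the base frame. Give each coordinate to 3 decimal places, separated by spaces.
-1.698 -1.698 -5.500

after link 1: o_1 = (-3.5355, -3.5355, 1.0000)
after link 2: o_2 = (-3.5355, -3.5355, -4.0000)
after link 3: o_3 = (-4.7603, -4.7603, -3.0000)
after link 4: o_4 = (-1.6984, -1.6984, -5.5000)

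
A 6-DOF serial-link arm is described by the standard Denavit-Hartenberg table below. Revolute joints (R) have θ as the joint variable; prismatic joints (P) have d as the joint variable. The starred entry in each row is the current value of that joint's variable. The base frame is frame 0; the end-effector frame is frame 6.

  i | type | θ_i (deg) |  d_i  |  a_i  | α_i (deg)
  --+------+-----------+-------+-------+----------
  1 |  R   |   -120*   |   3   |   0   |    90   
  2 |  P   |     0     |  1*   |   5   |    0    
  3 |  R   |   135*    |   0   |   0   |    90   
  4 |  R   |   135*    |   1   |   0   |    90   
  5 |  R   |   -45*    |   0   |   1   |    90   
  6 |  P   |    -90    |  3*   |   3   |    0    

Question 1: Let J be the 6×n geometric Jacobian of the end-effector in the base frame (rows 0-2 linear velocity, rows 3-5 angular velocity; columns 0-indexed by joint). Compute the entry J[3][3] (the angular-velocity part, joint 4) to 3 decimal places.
-0.354

axis z_3 = (-0.3536,-0.6124,0.7071); lever o_n−o_3 = (2.9531,-1.1276,-2.0858)
cross product → J_v[:, 3] = (2.0746,1.3508,2.2071)
J_ω[:, 3] = z_3
entry J[3][3] = -0.3536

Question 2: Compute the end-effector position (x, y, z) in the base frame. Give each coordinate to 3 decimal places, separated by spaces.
after link 1: o_1 = (0.0000, 0.0000, 3.0000)
after link 2: o_2 = (-3.3660, -3.8301, 3.0000)
after link 3: o_3 = (-3.3660, -3.8301, 3.0000)
after link 4: o_4 = (-3.7196, -4.4425, 3.7071)
after link 5: o_5 = (-4.0794, -4.0657, 2.8536)
after link 6: o_6 = (-0.4129, -4.9578, 0.9142)

-0.413 -4.958 0.914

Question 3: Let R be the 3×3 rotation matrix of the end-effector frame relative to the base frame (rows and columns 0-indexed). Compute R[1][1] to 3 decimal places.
End-effector y-axis (col 1 of R) = (-0.3598,0.3768,-0.8536)
R[1][1] = 0.3768

0.377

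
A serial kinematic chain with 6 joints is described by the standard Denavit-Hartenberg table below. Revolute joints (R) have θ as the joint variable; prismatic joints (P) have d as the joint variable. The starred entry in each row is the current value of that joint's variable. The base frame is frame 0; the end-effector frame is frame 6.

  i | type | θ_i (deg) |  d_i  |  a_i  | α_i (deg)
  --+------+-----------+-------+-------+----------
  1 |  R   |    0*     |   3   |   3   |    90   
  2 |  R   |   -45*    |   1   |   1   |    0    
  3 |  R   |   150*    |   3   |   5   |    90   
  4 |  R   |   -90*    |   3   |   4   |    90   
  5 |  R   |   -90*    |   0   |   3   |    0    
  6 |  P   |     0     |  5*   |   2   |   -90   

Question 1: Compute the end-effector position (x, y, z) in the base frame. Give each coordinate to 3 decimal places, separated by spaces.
after link 1: o_1 = (3.0000, 0.0000, 3.0000)
after link 2: o_2 = (3.7071, -1.0000, 2.2929)
after link 3: o_3 = (2.4130, -4.0000, 7.1225)
after link 4: o_4 = (5.3108, 0.0000, 7.8990)
after link 5: o_5 = (2.4130, 0.0000, 7.1225)
after link 6: o_6 = (1.7753, 0.0000, 1.7753)

1.775 0.000 1.775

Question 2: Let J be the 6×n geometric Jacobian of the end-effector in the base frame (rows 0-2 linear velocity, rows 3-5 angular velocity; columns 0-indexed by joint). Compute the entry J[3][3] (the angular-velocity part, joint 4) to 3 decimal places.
0.966

axis z_3 = (0.9659,-0.0000,0.2588); lever o_n−o_3 = (-0.6378,4.0000,-5.3473)
cross product → J_v[:, 3] = (-1.0353,5.0000,3.8637)
J_ω[:, 3] = z_3
entry J[3][3] = 0.9659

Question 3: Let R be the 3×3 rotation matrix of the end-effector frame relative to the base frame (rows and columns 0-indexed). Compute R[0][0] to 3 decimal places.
End-effector x-axis (col 0 of R) = (-0.9659,0.0000,-0.2588)
R[0][0] = -0.9659

-0.966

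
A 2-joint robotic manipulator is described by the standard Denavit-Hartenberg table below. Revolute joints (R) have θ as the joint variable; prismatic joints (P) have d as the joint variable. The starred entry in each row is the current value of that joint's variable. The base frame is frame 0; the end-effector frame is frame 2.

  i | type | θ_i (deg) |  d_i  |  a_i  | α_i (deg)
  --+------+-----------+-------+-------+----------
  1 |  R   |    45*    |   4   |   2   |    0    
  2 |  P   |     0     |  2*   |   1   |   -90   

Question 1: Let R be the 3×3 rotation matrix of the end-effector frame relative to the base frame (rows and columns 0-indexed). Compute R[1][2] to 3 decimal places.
End-effector z-axis (col 2 of R) = (-0.7071,0.7071,0.0000)
R[1][2] = 0.7071

0.707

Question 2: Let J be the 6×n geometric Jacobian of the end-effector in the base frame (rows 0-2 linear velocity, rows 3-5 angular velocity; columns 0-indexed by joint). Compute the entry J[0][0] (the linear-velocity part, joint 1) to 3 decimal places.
-2.121

axis z_0 = ẑ; lever o_n−o_0 = (2.1213,2.1213,6.0000)
cross product → J_v[:, 0] = (-2.1213,2.1213,0.0000)
J_ω[:, 0] = z_0
entry J[0][0] = -2.1213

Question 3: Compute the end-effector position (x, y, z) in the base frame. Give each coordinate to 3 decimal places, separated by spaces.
2.121 2.121 6.000

after link 1: o_1 = (1.4142, 1.4142, 4.0000)
after link 2: o_2 = (2.1213, 2.1213, 6.0000)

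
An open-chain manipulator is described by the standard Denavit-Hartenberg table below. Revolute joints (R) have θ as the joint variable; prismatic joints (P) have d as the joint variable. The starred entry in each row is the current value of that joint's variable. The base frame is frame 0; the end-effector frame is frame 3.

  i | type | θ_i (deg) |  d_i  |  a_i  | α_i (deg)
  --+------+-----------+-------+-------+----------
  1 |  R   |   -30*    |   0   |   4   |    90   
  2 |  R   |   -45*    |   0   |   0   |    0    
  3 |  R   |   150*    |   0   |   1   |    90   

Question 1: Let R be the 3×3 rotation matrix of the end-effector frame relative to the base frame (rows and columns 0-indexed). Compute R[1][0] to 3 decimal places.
0.129

End-effector x-axis (col 0 of R) = (-0.2241,0.1294,0.9659)
R[1][0] = 0.1294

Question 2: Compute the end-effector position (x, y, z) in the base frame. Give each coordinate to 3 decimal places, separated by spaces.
after link 1: o_1 = (3.4641, -2.0000, 0.0000)
after link 2: o_2 = (3.4641, -2.0000, 0.0000)
after link 3: o_3 = (3.2400, -1.8706, 0.9659)

3.240 -1.871 0.966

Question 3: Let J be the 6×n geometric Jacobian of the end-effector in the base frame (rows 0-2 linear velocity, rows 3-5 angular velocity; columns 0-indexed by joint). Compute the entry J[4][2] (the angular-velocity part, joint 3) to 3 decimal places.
-0.866

axis z_2 = (-0.5000,-0.8660,0.0000); lever o_n−o_2 = (-0.2241,0.1294,0.9659)
cross product → J_v[:, 2] = (-0.8365,0.4830,-0.2588)
J_ω[:, 2] = z_2
entry J[4][2] = -0.8660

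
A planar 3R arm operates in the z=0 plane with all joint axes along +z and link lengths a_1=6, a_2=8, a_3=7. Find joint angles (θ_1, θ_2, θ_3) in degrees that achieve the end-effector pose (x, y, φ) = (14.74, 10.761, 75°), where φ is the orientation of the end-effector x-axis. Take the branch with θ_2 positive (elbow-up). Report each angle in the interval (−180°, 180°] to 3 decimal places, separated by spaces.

wrist centre = target − a_3·(cos φ, sin φ) = (12.9283, 3.9995)
cos θ_2 = (183.1362−6²−8²)/(2·6·8) = 0.8660; θ_2 = 30.0026° (elbow-up)
β = atan2(3.9995,12.9283) = 17.1901°; ψ = atan2(4.0003,12.9280) = 17.1936°
θ_1 = β − ψ = -0.0035°
θ_3 = φ − θ_1 − θ_2 = 45.0009° (wrapped to (-180°,180°])

-0.004 30.003 45.001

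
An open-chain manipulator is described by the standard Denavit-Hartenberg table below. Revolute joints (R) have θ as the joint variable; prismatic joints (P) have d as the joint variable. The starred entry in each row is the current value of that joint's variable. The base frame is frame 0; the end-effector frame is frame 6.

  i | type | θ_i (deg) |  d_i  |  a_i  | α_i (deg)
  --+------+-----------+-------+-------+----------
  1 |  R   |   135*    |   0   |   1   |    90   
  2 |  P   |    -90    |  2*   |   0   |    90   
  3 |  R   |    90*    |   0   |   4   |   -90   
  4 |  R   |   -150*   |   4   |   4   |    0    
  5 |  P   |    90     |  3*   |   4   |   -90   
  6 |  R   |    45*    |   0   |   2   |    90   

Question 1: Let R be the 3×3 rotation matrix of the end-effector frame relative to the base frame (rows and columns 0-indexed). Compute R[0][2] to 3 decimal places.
0.683

End-effector z-axis (col 2 of R) = (0.6830,-0.1830,0.7071)
R[0][2] = 0.6830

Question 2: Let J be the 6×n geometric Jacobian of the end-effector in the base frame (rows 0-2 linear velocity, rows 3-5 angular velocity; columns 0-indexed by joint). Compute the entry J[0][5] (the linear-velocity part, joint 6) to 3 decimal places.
axis z_5 = (0.2588,0.9659,0.0000); lever o_n−o_5 = (1.3660,-0.3660,-1.4142)
cross product → J_v[:, 5] = (-1.3660,0.3660,-1.4142)
J_ω[:, 5] = z_5
entry J[0][5] = -1.3660

-1.366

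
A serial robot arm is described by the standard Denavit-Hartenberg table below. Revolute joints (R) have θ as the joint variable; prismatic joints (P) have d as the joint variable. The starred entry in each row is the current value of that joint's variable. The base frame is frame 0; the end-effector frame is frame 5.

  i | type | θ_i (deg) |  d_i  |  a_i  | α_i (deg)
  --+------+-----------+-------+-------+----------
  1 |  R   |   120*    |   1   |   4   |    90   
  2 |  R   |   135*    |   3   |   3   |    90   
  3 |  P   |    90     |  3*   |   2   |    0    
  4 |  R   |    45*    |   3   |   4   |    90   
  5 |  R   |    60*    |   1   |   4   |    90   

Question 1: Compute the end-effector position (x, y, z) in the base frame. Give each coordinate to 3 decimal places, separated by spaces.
3.081 14.562 7.313

after link 1: o_1 = (-2.0000, 3.4641, 1.0000)
after link 2: o_2 = (1.6587, 3.1270, 3.1213)
after link 3: o_3 = (2.3301, 5.9641, 5.2426)
after link 4: o_4 = (2.7190, 10.9475, 5.3640)
after link 5: o_5 = (3.0813, 14.5625, 7.3135)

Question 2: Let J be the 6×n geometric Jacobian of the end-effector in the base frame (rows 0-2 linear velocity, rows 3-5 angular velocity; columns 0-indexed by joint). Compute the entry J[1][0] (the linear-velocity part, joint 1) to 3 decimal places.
3.081

axis z_0 = ẑ; lever o_n−o_0 = (3.0813,14.5625,7.3135)
cross product → J_v[:, 0] = (-14.5625,3.0813,0.0000)
J_ω[:, 0] = z_0
entry J[1][0] = 3.0813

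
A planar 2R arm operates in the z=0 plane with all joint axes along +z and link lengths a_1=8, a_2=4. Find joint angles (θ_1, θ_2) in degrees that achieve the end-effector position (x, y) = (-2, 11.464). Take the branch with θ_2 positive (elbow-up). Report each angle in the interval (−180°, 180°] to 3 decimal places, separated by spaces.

cos θ_2 = (135.4233−8²−4²)/(2·8·4) = 0.8660; θ_2 = 30.0042° (elbow-up)
β = atan2(11.4640,-2.0000) = 99.8962°; ψ = atan2(2.0003,11.4640) = 9.8974°
θ_1 = β − ψ = 89.9987°

89.999 30.004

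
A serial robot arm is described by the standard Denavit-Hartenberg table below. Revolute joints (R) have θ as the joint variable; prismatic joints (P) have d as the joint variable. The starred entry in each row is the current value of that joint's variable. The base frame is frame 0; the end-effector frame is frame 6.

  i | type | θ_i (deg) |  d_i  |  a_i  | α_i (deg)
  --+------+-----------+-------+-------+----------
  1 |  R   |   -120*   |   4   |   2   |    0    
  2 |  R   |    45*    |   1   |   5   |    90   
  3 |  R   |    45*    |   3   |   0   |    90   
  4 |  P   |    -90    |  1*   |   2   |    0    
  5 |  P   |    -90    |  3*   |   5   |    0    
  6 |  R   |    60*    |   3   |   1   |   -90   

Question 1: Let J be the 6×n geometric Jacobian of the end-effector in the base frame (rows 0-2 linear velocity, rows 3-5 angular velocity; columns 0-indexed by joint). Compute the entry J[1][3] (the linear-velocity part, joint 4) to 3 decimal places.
prismatic axis z_3 = (0.1830,-0.6830,-0.7071)
J_v[:, 3] = z_3; J_ω[:, 3] = (0,0,0)
entry J[1][3] = -0.6830

-0.683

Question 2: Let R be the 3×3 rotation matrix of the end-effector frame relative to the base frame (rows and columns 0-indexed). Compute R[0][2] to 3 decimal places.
0.641

End-effector z-axis (col 2 of R) = (0.6415,-0.4621,0.6124)
R[0][2] = 0.6415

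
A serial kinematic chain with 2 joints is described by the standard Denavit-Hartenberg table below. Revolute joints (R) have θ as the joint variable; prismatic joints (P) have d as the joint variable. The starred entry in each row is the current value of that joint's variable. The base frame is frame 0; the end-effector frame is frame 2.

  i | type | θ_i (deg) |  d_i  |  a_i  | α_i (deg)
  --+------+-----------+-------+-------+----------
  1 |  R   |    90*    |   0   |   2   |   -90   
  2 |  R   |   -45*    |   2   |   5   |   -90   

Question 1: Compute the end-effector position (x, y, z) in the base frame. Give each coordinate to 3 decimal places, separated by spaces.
-2.000 5.536 3.536

after link 1: o_1 = (0.0000, 2.0000, 0.0000)
after link 2: o_2 = (-2.0000, 5.5355, 3.5355)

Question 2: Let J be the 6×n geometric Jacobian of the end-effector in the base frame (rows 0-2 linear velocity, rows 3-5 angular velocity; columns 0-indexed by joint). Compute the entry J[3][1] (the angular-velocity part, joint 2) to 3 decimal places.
-1.000

axis z_1 = (-1.0000,0.0000,0.0000); lever o_n−o_1 = (-2.0000,3.5355,3.5355)
cross product → J_v[:, 1] = (-0.0000,3.5355,-3.5355)
J_ω[:, 1] = z_1
entry J[3][1] = -1.0000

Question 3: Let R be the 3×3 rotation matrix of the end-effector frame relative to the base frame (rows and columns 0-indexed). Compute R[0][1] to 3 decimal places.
1.000

End-effector y-axis (col 1 of R) = (1.0000,-0.0000,-0.0000)
R[0][1] = 1.0000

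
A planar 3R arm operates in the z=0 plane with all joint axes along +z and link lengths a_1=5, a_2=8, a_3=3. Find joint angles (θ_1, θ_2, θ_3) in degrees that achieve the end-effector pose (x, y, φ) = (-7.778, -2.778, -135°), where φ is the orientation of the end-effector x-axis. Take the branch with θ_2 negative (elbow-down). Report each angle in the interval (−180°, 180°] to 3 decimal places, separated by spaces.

wrist centre = target − a_3·(cos φ, sin φ) = (-5.6567, -0.6567)
cos θ_2 = (32.4293−5²−8²)/(2·5·8) = -0.7071; θ_2 = -135.0022° (elbow-down)
β = atan2(-0.6567,-5.6567) = -173.3782°; ψ = atan2(-5.6566,-0.6571) = -96.6258°
θ_1 = β − ψ = -76.7524°
θ_3 = φ − θ_1 − θ_2 = 76.7547° (wrapped to (-180°,180°])

-76.752 -135.002 76.755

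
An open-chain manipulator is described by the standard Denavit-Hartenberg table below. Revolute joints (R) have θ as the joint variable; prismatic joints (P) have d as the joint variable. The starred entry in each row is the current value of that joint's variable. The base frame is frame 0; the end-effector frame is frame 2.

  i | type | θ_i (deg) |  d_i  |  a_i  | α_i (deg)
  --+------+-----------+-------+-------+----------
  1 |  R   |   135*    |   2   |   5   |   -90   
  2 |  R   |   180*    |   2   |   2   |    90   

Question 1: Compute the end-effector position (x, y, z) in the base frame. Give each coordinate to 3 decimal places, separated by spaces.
after link 1: o_1 = (-3.5355, 3.5355, 2.0000)
after link 2: o_2 = (-3.5355, 0.7071, 2.0000)

-3.536 0.707 2.000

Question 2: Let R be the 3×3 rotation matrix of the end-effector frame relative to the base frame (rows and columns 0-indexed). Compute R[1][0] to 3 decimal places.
End-effector x-axis (col 0 of R) = (0.7071,-0.7071,-0.0000)
R[1][0] = -0.7071

-0.707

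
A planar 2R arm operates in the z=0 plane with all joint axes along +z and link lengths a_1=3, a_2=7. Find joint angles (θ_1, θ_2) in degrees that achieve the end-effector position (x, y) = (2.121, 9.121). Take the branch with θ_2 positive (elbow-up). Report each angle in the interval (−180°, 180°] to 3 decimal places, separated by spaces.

44.991 45.014

cos θ_2 = (87.6913−3²−7²)/(2·3·7) = 0.7069; θ_2 = 45.0139° (elbow-up)
β = atan2(9.1210,2.1210) = 76.9091°; ψ = atan2(4.9509,7.9485) = 31.9177°
θ_1 = β − ψ = 44.9913°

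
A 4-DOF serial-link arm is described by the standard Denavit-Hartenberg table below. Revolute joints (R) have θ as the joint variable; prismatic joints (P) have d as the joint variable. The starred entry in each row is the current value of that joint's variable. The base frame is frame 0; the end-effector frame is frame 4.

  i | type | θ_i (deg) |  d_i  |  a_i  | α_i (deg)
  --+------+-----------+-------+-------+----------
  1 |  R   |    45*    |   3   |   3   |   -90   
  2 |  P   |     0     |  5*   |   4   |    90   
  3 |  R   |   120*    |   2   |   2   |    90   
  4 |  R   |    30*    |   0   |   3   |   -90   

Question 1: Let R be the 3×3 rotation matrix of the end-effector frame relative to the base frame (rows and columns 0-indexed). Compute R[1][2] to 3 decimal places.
-0.129

End-effector z-axis (col 2 of R) = (0.4830,-0.1294,0.8660)
R[1][2] = -0.1294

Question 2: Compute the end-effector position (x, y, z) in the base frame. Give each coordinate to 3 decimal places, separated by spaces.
-3.027 9.675 6.500

after link 1: o_1 = (2.1213, 2.1213, 3.0000)
after link 2: o_2 = (1.4142, 8.4853, 3.0000)
after link 3: o_3 = (-0.5176, 9.0029, 5.0000)
after link 4: o_4 = (-3.0272, 9.6754, 6.5000)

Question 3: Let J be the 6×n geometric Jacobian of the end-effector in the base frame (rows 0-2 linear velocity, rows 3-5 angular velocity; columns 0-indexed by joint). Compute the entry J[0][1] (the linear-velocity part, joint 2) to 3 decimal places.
prismatic axis z_1 = (-0.7071,0.7071,0.0000)
J_v[:, 1] = z_1; J_ω[:, 1] = (0,0,0)
entry J[0][1] = -0.7071

-0.707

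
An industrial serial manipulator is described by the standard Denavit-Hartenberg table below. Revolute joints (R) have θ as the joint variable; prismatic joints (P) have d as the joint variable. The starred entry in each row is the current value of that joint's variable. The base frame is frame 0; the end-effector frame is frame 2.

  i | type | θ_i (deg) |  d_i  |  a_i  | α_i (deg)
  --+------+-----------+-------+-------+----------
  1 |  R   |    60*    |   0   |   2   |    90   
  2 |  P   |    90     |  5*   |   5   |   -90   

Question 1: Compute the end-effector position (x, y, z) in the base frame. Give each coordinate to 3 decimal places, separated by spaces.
after link 1: o_1 = (1.0000, 1.7321, 0.0000)
after link 2: o_2 = (5.3301, -0.7679, 5.0000)

5.330 -0.768 5.000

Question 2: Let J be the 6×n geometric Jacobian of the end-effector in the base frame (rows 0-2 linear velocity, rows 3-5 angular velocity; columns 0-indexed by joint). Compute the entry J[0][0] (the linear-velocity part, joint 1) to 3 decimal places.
axis z_0 = ẑ; lever o_n−o_0 = (5.3301,-0.7679,5.0000)
cross product → J_v[:, 0] = (0.7679,5.3301,-0.0000)
J_ω[:, 0] = z_0
entry J[0][0] = 0.7679

0.768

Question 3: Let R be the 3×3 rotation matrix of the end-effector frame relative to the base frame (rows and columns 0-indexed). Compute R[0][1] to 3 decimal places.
End-effector y-axis (col 1 of R) = (-0.8660,0.5000,-0.0000)
R[0][1] = -0.8660

-0.866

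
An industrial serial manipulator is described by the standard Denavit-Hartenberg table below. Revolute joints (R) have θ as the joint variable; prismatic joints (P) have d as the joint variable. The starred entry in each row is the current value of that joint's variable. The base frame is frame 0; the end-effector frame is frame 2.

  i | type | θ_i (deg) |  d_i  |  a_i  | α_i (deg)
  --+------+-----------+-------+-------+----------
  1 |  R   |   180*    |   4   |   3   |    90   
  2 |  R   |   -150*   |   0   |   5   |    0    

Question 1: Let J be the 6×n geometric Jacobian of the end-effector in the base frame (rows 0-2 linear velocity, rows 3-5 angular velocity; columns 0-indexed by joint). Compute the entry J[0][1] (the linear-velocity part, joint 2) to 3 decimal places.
axis z_1 = (0.0000,1.0000,0.0000); lever o_n−o_1 = (4.3301,-0.0000,-2.5000)
cross product → J_v[:, 1] = (-2.5000,0.0000,-4.3301)
J_ω[:, 1] = z_1
entry J[0][1] = -2.5000

-2.500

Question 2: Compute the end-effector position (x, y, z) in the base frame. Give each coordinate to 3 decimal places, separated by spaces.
after link 1: o_1 = (-3.0000, 0.0000, 4.0000)
after link 2: o_2 = (1.3301, -0.0000, 1.5000)

1.330 -0.000 1.500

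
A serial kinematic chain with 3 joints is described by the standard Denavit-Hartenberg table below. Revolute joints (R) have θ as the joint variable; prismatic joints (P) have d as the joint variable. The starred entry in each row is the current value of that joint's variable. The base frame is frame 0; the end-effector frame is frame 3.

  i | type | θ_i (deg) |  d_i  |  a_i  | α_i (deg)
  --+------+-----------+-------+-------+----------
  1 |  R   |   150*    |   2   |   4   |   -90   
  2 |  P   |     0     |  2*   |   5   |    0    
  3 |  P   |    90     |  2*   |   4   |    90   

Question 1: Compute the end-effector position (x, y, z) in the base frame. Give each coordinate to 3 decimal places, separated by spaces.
-9.794 1.036 -2.000

after link 1: o_1 = (-3.4641, 2.0000, 2.0000)
after link 2: o_2 = (-8.7942, 2.7679, 2.0000)
after link 3: o_3 = (-9.7942, 1.0359, -2.0000)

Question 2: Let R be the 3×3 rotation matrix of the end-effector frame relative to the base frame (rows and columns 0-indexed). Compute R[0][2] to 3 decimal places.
-0.866

End-effector z-axis (col 2 of R) = (-0.8660,0.5000,0.0000)
R[0][2] = -0.8660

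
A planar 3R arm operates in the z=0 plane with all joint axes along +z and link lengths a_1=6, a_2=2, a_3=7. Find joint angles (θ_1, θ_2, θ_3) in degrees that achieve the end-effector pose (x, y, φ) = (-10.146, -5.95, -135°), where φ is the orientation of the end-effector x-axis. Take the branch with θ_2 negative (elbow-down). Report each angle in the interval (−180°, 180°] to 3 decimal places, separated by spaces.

-149.997 -119.996 134.993

wrist centre = target − a_3·(cos φ, sin φ) = (-5.1963, -1.0003)
cos θ_2 = (28.0015−6²−2²)/(2·6·2) = -0.4999; θ_2 = -119.9957° (elbow-down)
β = atan2(-1.0003,-5.1963) = -169.1041°; ψ = atan2(-1.7321,5.0001) = -19.1069°
θ_1 = β − ψ = -149.9972°
θ_3 = φ − θ_1 − θ_2 = 134.9930° (wrapped to (-180°,180°])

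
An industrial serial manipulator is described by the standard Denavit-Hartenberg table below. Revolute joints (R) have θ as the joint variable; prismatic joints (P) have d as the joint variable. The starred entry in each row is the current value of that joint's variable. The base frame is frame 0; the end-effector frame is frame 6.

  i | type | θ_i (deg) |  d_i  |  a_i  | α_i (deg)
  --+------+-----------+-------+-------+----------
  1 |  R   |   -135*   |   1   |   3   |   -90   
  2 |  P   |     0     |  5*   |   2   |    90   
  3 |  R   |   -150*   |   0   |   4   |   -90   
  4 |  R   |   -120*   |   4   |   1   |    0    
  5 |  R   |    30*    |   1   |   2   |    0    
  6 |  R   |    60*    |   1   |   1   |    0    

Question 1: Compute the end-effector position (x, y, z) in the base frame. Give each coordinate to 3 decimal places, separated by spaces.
after link 1: o_1 = (-2.1213, -2.1213, 1.0000)
after link 2: o_2 = (0.0000, -7.0711, 1.0000)
after link 3: o_3 = (1.0353, -3.2074, 1.0000)
after link 4: o_4 = (-2.9578, -2.6551, 1.8660)
after link 5: o_5 = (-3.9238, -2.3962, 3.8660)
after link 6: o_6 = (-4.6655, -1.3009, 4.3660)

-4.666 -1.301 4.366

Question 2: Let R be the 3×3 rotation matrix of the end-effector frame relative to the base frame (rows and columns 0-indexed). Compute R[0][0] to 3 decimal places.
End-effector x-axis (col 0 of R) = (0.2241,0.8365,0.5000)
R[0][0] = 0.2241

0.224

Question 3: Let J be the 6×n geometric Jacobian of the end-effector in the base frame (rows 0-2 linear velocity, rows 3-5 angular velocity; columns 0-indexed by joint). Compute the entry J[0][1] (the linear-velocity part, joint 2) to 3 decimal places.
0.707

prismatic axis z_1 = (0.7071,-0.7071,0.0000)
J_v[:, 1] = z_1; J_ω[:, 1] = (0,0,0)
entry J[0][1] = 0.7071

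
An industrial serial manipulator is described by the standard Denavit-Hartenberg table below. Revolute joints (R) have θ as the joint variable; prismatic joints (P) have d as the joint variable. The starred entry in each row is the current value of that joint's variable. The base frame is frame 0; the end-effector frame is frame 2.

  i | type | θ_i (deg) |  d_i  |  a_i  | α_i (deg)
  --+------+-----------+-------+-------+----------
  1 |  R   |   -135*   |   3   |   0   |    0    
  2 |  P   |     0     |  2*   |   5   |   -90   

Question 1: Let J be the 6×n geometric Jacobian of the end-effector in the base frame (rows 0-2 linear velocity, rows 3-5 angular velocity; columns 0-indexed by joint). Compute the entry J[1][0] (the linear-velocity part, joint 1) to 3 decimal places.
-3.536

axis z_0 = ẑ; lever o_n−o_0 = (-3.5355,-3.5355,5.0000)
cross product → J_v[:, 0] = (3.5355,-3.5355,0.0000)
J_ω[:, 0] = z_0
entry J[1][0] = -3.5355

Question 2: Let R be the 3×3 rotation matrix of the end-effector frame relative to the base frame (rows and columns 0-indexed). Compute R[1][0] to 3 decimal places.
-0.707

End-effector x-axis (col 0 of R) = (-0.7071,-0.7071,0.0000)
R[1][0] = -0.7071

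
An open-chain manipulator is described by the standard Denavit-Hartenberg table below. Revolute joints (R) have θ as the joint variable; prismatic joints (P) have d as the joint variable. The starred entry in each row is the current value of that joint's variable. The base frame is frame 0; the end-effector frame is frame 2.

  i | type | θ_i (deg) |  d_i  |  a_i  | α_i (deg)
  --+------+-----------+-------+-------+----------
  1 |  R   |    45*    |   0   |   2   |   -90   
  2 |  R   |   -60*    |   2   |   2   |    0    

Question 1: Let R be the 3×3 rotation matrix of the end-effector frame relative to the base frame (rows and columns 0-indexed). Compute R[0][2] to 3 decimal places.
-0.707

End-effector z-axis (col 2 of R) = (-0.7071,0.7071,0.0000)
R[0][2] = -0.7071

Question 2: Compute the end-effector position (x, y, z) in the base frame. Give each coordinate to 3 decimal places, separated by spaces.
0.707 3.536 1.732

after link 1: o_1 = (1.4142, 1.4142, 0.0000)
after link 2: o_2 = (0.7071, 3.5355, 1.7321)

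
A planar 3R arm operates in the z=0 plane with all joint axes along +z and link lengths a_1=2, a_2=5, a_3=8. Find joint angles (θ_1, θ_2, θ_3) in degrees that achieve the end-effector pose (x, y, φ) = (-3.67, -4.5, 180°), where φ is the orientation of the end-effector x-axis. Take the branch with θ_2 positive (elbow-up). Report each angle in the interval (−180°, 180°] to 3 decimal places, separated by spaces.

wrist centre = target − a_3·(cos φ, sin φ) = (4.3300, -4.5000)
cos θ_2 = (38.9989−2²−5²)/(2·2·5) = 0.4999; θ_2 = 60.0036° (elbow-up)
β = atan2(-4.5000,4.3300) = -46.1030°; ψ = atan2(4.3303,4.4997) = 43.9007°
θ_1 = β − ψ = -90.0036°
θ_3 = φ − θ_1 − θ_2 = -150.0000° (wrapped to (-180°,180°])

-90.004 60.004 -150.000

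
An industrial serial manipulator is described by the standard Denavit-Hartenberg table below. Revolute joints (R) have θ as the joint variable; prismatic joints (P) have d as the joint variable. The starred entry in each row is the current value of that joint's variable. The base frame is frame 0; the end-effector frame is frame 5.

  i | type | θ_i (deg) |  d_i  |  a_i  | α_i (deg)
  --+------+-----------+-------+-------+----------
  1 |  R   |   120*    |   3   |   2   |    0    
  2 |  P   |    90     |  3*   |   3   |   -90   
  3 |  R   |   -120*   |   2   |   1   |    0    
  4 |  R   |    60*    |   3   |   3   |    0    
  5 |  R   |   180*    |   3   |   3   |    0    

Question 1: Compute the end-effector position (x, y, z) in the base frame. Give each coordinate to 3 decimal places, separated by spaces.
after link 1: o_1 = (-1.0000, 1.7321, 3.0000)
after link 2: o_2 = (-3.5981, 0.2321, 6.0000)
after link 3: o_3 = (-2.1651, -1.2500, 6.8660)
after link 4: o_4 = (-1.9641, -4.5981, 9.4641)
after link 5: o_5 = (0.8349, -6.4462, 6.8660)

0.835 -6.446 6.866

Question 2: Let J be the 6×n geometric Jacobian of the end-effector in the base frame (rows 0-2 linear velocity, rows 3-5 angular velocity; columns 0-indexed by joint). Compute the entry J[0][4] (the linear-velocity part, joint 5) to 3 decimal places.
axis z_4 = (0.5000,-0.8660,0.0000); lever o_n−o_4 = (2.7990,-1.8481,-2.5981)
cross product → J_v[:, 4] = (2.2500,1.2990,1.5000)
J_ω[:, 4] = z_4
entry J[0][4] = 2.2500

2.250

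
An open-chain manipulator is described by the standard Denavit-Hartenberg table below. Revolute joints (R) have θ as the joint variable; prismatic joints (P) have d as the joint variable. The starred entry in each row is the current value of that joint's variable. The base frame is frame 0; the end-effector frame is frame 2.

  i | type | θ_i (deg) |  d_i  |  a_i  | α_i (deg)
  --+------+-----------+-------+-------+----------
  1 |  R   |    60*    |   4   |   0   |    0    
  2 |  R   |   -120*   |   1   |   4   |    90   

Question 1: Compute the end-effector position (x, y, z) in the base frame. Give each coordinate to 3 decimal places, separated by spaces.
2.000 -3.464 5.000

after link 1: o_1 = (0.0000, 0.0000, 4.0000)
after link 2: o_2 = (2.0000, -3.4641, 5.0000)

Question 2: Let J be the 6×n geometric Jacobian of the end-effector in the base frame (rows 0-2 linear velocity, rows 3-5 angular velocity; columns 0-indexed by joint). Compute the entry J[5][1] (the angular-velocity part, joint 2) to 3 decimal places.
1.000

axis z_1 = (0.0000,0.0000,1.0000); lever o_n−o_1 = (2.0000,-3.4641,1.0000)
cross product → J_v[:, 1] = (3.4641,2.0000,-0.0000)
J_ω[:, 1] = z_1
entry J[5][1] = 1.0000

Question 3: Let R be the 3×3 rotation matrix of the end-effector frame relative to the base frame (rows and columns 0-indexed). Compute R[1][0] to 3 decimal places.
End-effector x-axis (col 0 of R) = (0.5000,-0.8660,0.0000)
R[1][0] = -0.8660

-0.866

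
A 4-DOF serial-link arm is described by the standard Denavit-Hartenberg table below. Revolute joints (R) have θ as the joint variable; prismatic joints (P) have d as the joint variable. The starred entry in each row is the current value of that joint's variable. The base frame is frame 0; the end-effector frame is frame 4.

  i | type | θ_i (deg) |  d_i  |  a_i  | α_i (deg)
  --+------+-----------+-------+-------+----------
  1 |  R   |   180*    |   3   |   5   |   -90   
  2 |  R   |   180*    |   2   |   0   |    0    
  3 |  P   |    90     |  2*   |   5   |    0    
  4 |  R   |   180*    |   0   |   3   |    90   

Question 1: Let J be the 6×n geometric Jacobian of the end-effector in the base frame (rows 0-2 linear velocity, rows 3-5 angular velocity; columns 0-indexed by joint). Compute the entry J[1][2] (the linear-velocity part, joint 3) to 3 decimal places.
-1.000

prismatic axis z_2 = (-0.0000,-1.0000,0.0000)
J_v[:, 2] = z_2; J_ω[:, 2] = (0,0,0)
entry J[1][2] = -1.0000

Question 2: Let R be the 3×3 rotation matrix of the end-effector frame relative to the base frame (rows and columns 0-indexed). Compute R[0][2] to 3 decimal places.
End-effector z-axis (col 2 of R) = (-1.0000,0.0000,0.0000)
R[0][2] = -1.0000

-1.000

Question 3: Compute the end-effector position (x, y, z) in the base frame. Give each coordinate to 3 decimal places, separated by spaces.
-5.000 -4.000 5.000

after link 1: o_1 = (-5.0000, 0.0000, 3.0000)
after link 2: o_2 = (-5.0000, -2.0000, 3.0000)
after link 3: o_3 = (-5.0000, -4.0000, 8.0000)
after link 4: o_4 = (-5.0000, -4.0000, 5.0000)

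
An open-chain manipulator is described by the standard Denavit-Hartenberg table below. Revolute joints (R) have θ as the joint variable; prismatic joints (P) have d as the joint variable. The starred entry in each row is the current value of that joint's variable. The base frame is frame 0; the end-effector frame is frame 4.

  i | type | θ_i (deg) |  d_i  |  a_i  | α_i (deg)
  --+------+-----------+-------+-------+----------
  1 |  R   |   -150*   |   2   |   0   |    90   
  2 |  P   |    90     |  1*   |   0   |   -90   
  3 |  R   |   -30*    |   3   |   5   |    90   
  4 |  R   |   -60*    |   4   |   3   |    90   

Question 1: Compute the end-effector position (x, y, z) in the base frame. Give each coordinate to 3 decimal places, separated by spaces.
-3.509 6.882 5.629

after link 1: o_1 = (0.0000, 0.0000, 2.0000)
after link 2: o_2 = (-0.5000, 0.8660, 2.0000)
after link 3: o_3 = (0.8481, 4.5311, 6.3301)
after link 4: o_4 = (-3.5090, 6.8816, 5.6292)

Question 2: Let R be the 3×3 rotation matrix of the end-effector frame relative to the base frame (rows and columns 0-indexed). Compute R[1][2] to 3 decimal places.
-0.625

End-effector z-axis (col 2 of R) = (-0.2165,-0.6250,-0.7500)
R[1][2] = -0.6250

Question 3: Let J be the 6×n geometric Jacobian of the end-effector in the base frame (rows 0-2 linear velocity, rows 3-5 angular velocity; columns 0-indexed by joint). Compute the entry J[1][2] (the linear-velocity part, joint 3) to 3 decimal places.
-3.143

axis z_2 = (0.8660,0.5000,0.0000); lever o_n−o_2 = (-3.0090,6.0155,3.6292)
cross product → J_v[:, 2] = (1.8146,-3.1429,6.7141)
J_ω[:, 2] = z_2
entry J[1][2] = -3.1429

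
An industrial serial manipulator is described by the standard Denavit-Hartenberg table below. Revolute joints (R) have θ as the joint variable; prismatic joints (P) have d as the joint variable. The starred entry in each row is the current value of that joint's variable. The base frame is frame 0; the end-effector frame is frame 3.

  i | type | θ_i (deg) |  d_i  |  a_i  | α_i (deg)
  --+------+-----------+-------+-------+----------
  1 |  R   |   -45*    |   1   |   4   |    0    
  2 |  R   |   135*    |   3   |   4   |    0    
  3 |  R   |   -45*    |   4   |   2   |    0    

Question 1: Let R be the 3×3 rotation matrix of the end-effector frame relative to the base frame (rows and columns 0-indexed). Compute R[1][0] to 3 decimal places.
End-effector x-axis (col 0 of R) = (0.7071,0.7071,0.0000)
R[1][0] = 0.7071

0.707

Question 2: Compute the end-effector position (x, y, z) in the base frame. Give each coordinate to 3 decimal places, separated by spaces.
4.243 2.586 8.000

after link 1: o_1 = (2.8284, -2.8284, 1.0000)
after link 2: o_2 = (2.8284, 1.1716, 4.0000)
after link 3: o_3 = (4.2426, 2.5858, 8.0000)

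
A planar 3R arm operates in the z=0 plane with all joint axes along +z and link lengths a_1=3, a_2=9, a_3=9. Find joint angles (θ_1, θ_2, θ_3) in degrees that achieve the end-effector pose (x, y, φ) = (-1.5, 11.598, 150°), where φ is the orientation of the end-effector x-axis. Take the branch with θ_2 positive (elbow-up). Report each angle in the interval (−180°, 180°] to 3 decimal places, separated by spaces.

wrist centre = target − a_3·(cos φ, sin φ) = (6.2942, 7.0980)
cos θ_2 = (89.9989−3²−9²)/(2·3·9) = -0.0000; θ_2 = 90.0011° (elbow-up)
β = atan2(7.0980,6.2942) = 48.4346°; ψ = atan2(9.0000,2.9998) = 71.5661°
θ_1 = β − ψ = -23.1314°
θ_3 = φ − θ_1 − θ_2 = 83.1303° (wrapped to (-180°,180°])

-23.131 90.001 83.130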